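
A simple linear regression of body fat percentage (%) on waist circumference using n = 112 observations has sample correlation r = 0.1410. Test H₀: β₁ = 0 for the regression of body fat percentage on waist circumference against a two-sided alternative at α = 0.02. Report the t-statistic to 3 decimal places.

t = r·√(n − 2)/√(1 − r²) = 0.1410·√110/√0.980119 = 1.494.
df = n − 2 = 110.
Two-sided p ≈ 0.1381, which is ≥ 0.02, so fail to reject H₀.
The data do not give significant evidence of a linear association between waist circumference and body fat percentage.

t = 1.494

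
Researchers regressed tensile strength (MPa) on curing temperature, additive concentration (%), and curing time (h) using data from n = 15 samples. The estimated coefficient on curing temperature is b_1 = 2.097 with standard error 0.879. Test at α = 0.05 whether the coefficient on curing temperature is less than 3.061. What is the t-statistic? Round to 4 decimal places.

t = -1.0967

H₀: β₁ = 3.061 vs H₁: β₁ < 3.061.
t = (b_1 − β₁⁰)/SE = (2.097 − 3.061) / 0.879 = -1.0967.
df = n − k − 1 = 15 − 3 − 1 = 11.
One-sided p ≈ 0.1481, which is ≥ 0.05, so fail to reject H₀.
The data do not give significant evidence that the true slope on curing temperature is below 3.061 MPa per unit, holding the other predictors fixed.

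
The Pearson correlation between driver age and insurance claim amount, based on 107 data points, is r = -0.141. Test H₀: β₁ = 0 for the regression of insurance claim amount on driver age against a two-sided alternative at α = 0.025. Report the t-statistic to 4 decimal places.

t = -1.4594

t = r·√(n − 2)/√(1 − r²) = -0.141·√105/√0.980119 = -1.4594.
df = n − 2 = 105.
Two-sided p ≈ 0.1474, which is ≥ 0.025, so fail to reject H₀.
The data do not give significant evidence of a linear association between driver age and insurance claim amount.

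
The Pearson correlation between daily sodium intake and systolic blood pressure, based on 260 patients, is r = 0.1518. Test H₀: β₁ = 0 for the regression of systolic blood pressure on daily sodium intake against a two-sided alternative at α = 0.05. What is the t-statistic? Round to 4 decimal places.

t = r·√(n − 2)/√(1 − r²) = 0.1518·√258/√0.976957 = 2.4669.
df = n − 2 = 258.
Two-sided p ≈ 0.0143, which is < 0.05, so reject H₀.
There is evidence of a linear association between daily sodium intake and systolic blood pressure.

t = 2.4669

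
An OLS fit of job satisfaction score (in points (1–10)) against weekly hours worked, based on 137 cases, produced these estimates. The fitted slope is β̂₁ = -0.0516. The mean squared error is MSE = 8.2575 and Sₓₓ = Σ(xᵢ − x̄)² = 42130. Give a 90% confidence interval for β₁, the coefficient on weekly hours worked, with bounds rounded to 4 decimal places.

SE(β̂₁) = √(MSE/Sₓₓ) = √(8.2575/42130) = 0.014.
df = n − 2 = 135.
t* = t_{0.05, 135} = 1.656219.
Margin = t* × SE = 1.656219 × 0.014 = 0.023187.
CI: -0.0516 ± 0.023187 → (-0.0748, -0.0284).
With 90% confidence, each one-unit increase in weekly hours worked is associated with a change of between -0.0748 and -0.0284 points (1–10) in job satisfaction score.

(-0.0748, -0.0284)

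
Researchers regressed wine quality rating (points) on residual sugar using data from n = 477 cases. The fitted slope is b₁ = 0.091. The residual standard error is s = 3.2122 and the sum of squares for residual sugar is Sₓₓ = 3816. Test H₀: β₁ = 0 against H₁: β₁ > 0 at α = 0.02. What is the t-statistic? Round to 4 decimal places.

SE(b₁) = s/√Sₓₓ = 3.2122/√3816 = 0.0519994.
t = 0.091 / 0.0519994 = 1.7500.
df = n − 2 = 475.
One-sided p ≈ 0.0404, which is ≥ 0.02, so fail to reject H₀.
The data do not give significant evidence that the true slope on residual sugar is positive.

t = 1.7500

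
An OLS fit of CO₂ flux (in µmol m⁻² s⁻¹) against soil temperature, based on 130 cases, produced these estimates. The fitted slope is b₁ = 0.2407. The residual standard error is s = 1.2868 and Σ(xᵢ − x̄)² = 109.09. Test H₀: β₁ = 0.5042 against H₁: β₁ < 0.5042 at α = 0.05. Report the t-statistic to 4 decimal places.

SE(b₁) = s/√Sₓₓ = 1.2868/√109.09 = 0.123202.
t = (0.2407 − 0.5042) / 0.123202 = -2.1388.
df = n − 2 = 128.
One-sided p ≈ 0.0172, which is < 0.05, so reject H₀.
There is evidence that the true slope on soil temperature is below 0.5042 µmol m⁻² s⁻¹ per unit.

t = -2.1388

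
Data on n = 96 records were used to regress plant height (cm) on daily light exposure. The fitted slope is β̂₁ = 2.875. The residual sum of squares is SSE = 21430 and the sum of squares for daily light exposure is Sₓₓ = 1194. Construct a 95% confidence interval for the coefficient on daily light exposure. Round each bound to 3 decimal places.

(2.007, 3.743)

MSE = SSE/(n − 2) = 21430/94 = 227.979.
SE(β̂₁) = √(MSE/Sₓₓ) = √(227.979/1194) = 0.436963.
df = n − 2 = 94.
t* = t_{0.025, 94} = 1.985523.
Margin = t* × SE = 1.985523 × 0.436963 = 0.86760.
CI: 2.875 ± 0.86760 → (2.007, 3.743).
With 95% confidence, each one-unit increase in daily light exposure is associated with a change of between 2.007 and 3.743 cm in plant height.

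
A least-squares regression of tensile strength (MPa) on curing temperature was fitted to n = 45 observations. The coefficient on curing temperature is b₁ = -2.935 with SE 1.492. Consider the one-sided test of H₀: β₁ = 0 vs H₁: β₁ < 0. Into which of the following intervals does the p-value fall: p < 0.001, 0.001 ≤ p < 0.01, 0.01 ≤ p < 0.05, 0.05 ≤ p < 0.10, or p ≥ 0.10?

0.01 ≤ p < 0.05

t = -2.935 / 1.492 = -1.967.
df = n − 2 = 45 − 2 = 43.
One-sided p = P(T_{43} < t) ≈ 0.0278.
So 0.01 ≤ p < 0.05.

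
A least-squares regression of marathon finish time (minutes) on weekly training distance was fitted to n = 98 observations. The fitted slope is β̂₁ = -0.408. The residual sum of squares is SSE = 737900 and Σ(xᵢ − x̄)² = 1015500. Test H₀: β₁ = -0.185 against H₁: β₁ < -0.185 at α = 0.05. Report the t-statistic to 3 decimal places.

t = -2.563

MSE = SSE/(n − 2) = 737900/96 = 7686.46.
SE(β̂₁) = √(MSE/Sₓₓ) = √(7686.46/1015500) = 0.0870008.
t = (-0.408 − (-0.185)) / 0.0870008 = -2.563.
df = n − 2 = 96.
One-sided p ≈ 0.0060, which is < 0.05, so reject H₀.
There is evidence that the true slope on weekly training distance is below -0.185 minutes per unit.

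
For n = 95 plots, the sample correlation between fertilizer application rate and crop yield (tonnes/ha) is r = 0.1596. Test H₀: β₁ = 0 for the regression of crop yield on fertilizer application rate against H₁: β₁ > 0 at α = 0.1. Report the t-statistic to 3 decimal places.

t = 1.559

t = r·√(n − 2)/√(1 − r²) = 0.1596·√93/√0.974528 = 1.559.
df = n − 2 = 93.
One-sided p ≈ 0.0612, which is < 0.1, so reject H₀.
There is evidence of a linear association between fertilizer application rate and crop yield.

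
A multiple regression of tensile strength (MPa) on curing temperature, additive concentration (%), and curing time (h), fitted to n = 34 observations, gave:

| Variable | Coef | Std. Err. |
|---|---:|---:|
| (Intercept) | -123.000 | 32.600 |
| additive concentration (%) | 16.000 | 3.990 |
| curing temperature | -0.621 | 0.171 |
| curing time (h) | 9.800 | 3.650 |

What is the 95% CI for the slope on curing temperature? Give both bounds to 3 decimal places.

Read off: b = -0.621, SE = 0.171 for curing temperature.
df = n − k − 1 = 34 − 3 − 1 = 30.
t* = t_{0.025, 30} = 2.042272.
Margin = t* × SE = 2.042272 × 0.171 = 0.34923.
CI: -0.621 ± 0.34923 → (-0.970, -0.272).

(-0.970, -0.272)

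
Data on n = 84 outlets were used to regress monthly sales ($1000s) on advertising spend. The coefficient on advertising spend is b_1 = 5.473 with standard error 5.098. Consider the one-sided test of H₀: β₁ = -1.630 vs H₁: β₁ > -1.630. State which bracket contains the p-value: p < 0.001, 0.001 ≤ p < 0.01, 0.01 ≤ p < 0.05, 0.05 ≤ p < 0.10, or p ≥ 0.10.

t = (5.473 − (-1.630)) / 5.098 = 1.393.
df = n − 2 = 84 − 2 = 82.
One-sided p = P(T_{82} > t) ≈ 0.0836.
So 0.05 ≤ p < 0.10.

0.05 ≤ p < 0.10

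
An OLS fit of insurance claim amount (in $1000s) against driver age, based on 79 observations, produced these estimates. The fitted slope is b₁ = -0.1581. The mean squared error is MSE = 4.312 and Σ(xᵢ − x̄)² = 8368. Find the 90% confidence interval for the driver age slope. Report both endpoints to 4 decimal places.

(-0.1959, -0.1203)

SE(b₁) = √(MSE/Sₓₓ) = √(4.312/8368) = 0.0227001.
df = n − 2 = 77.
t* = t_{0.05, 77} = 1.664885.
Margin = t* × SE = 1.664885 × 0.0227001 = 0.037793.
CI: -0.1581 ± 0.037793 → (-0.1959, -0.1203).
With 90% confidence, each one-unit increase in driver age is associated with a change of between -0.1959 and -0.1203 $1000s in insurance claim amount.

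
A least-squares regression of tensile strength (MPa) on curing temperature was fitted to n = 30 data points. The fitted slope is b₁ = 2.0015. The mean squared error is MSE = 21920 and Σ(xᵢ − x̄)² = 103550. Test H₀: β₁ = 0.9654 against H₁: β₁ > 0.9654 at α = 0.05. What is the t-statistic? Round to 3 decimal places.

t = 2.252

SE(b₁) = √(MSE/Sₓₓ) = √(21920/103550) = 0.460093.
t = (2.0015 − 0.9654) / 0.460093 = 2.252.
df = n − 2 = 28.
One-sided p ≈ 0.0162, which is < 0.05, so reject H₀.
There is evidence that the true slope on curing temperature exceeds 0.9654 MPa per unit.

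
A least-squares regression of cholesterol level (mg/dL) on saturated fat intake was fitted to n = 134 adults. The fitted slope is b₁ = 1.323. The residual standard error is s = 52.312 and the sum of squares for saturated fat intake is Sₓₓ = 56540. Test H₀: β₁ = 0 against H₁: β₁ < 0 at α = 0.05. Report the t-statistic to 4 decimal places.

t = 6.0136

SE(b₁) = s/√Sₓₓ = 52.312/√56540 = 0.22.
t = 1.323 / 0.22 = 6.0136.
df = n − 2 = 132.
One-sided p ≈ 1.0000, which is ≥ 0.05, so fail to reject H₀.
The data do not give significant evidence that the true slope on saturated fat intake is negative.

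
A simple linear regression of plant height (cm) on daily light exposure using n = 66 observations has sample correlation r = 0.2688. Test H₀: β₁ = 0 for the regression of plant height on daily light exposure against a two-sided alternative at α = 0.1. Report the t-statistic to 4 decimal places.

t = 2.2326

t = r·√(n − 2)/√(1 − r²) = 0.2688·√64/√0.927747 = 2.2326.
df = n − 2 = 64.
Two-sided p ≈ 0.0291, which is < 0.1, so reject H₀.
There is evidence of a linear association between daily light exposure and plant height.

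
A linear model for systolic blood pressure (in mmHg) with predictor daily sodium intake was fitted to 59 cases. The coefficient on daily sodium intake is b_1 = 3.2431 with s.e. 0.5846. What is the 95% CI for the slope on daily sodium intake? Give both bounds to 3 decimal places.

(2.072, 4.414)

df = n − 2 = 59 − 2 = 57.
t* = t_{0.025, 57} = 2.002465.
Margin = t* × SE = 2.002465 × 0.5846 = 1.17064.
CI: 3.2431 ± 1.17064 → (2.072, 4.414).
With 95% confidence, each one-unit increase in daily sodium intake is associated with a change of between 2.072 and 4.414 mmHg in systolic blood pressure.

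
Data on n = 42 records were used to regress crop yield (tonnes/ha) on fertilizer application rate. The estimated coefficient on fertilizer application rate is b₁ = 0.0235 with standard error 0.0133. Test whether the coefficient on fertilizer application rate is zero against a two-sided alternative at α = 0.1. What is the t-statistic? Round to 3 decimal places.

H₀: β₁ = 0 vs H₁: β₁ ≠ 0.
t = (b₁ − β₁⁰)/SE = 0.0235 / 0.0133 = 1.767.
df = n − 2 = 42 − 2 = 40.
Two-sided p ≈ 0.0849, which is < 0.1, so reject H₀.
There is evidence that fertilizer application rate is associated with crop yield.

t = 1.767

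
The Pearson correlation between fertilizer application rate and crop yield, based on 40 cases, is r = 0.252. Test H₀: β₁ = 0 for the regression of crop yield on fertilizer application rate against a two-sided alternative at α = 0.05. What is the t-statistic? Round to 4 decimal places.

t = 1.6052

t = r·√(n − 2)/√(1 − r²) = 0.252·√38/√0.936496 = 1.6052.
df = n − 2 = 38.
Two-sided p ≈ 0.1167, which is ≥ 0.05, so fail to reject H₀.
The data do not give significant evidence of a linear association between fertilizer application rate and crop yield.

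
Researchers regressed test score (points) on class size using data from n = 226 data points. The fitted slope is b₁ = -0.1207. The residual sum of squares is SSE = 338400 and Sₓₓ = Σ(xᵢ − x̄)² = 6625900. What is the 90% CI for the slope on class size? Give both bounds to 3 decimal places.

MSE = SSE/(n − 2) = 338400/224 = 1510.71.
SE(b₁) = √(MSE/Sₓₓ) = √(1510.71/6625900) = 0.0150997.
df = n − 2 = 224.
t* = t_{0.05, 224} = 1.651685.
Margin = t* × SE = 1.651685 × 0.0150997 = 0.02494.
CI: -0.1207 ± 0.02494 → (-0.146, -0.096).
With 90% confidence, each one-unit increase in class size is associated with a change of between -0.146 and -0.096 points in test score.

(-0.146, -0.096)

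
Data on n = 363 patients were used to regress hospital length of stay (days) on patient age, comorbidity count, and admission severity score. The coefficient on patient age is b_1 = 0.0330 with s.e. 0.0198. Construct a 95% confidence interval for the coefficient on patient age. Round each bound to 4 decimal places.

(-0.0059, 0.0719)

df = n − k − 1 = 363 − 3 − 1 = 359.
t* = t_{0.025, 359} = 1.966594.
Margin = t* × SE = 1.966594 × 0.0198 = 0.038939.
CI: 0.0330 ± 0.038939 → (-0.0059, 0.0719).
With 95% confidence, each one-unit increase in patient age is associated with a change of between -0.0059 and 0.0719 days in hospital length of stay, holding the other predictors fixed.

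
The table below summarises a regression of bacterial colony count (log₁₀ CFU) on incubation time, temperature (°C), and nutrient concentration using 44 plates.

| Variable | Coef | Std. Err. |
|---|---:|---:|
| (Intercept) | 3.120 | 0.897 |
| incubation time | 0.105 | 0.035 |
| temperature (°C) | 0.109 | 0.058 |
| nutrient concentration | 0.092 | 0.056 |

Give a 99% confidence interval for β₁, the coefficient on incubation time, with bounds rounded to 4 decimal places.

Read off: b = 0.105, SE = 0.035 for incubation time.
df = n − k − 1 = 44 − 3 − 1 = 40.
t* = t_{0.005, 40} = 2.704459.
Margin = t* × SE = 2.704459 × 0.035 = 0.094656.
CI: 0.105 ± 0.094656 → (0.0103, 0.1997).

(0.0103, 0.1997)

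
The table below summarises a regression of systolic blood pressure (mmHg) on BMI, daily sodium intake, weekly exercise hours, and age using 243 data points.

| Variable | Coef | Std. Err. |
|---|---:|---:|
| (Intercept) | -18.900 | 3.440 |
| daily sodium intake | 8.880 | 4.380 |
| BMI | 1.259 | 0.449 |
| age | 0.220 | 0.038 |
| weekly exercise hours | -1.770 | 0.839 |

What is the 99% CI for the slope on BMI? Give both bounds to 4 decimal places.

Read off: b = 1.259, SE = 0.449 for BMI.
df = n − k − 1 = 243 − 4 − 1 = 238.
t* = t_{0.005, 238} = 2.596644.
Margin = t* × SE = 2.596644 × 0.449 = 1.165893.
CI: 1.259 ± 1.165893 → (0.0931, 2.4249).

(0.0931, 2.4249)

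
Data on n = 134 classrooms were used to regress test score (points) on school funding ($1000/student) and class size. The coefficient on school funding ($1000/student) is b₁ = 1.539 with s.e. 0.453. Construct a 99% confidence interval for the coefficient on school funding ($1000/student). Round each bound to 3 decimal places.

(0.355, 2.723)

df = n − k − 1 = 134 − 2 − 1 = 131.
t* = t_{0.005, 131} = 2.61388.
Margin = t* × SE = 2.61388 × 0.453 = 1.18409.
CI: 1.539 ± 1.18409 → (0.355, 2.723).
With 99% confidence, each one-unit increase in school funding ($1000/student) is associated with a change of between 0.355 and 2.723 points in test score, holding the other predictors fixed.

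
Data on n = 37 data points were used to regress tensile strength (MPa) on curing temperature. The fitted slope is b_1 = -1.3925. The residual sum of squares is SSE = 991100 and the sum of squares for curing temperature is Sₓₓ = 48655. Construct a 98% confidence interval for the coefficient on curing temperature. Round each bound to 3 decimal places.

MSE = SSE/(n − 2) = 991100/35 = 28317.1.
SE(b_1) = √(MSE/Sₓₓ) = √(28317.1/48655) = 0.762888.
df = n − 2 = 35.
t* = t_{0.01, 35} = 2.437723.
Margin = t* × SE = 2.437723 × 0.762888 = 1.85971.
CI: -1.3925 ± 1.85971 → (-3.252, 0.467).
With 98% confidence, each one-unit increase in curing temperature is associated with a change of between -3.252 and 0.467 MPa in tensile strength.

(-3.252, 0.467)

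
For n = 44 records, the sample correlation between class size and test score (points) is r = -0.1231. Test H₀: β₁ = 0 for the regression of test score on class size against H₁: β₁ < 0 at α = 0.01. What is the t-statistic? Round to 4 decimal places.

t = -0.8039

t = r·√(n − 2)/√(1 − r²) = -0.1231·√42/√0.984846 = -0.8039.
df = n − 2 = 42.
One-sided p ≈ 0.2130, which is ≥ 0.01, so fail to reject H₀.
The data do not give significant evidence of a linear association between class size and test score.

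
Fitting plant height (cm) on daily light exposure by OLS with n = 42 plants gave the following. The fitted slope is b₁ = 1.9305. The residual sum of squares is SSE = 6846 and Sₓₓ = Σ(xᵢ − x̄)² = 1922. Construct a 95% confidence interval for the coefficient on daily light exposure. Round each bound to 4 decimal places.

(1.3274, 2.5336)

MSE = SSE/(n − 2) = 6846/40 = 171.15.
SE(b₁) = √(MSE/Sₓₓ) = √(171.15/1922) = 0.298409.
df = n − 2 = 40.
t* = t_{0.025, 40} = 2.021075.
Margin = t* × SE = 2.021075 × 0.298409 = 0.603107.
CI: 1.9305 ± 0.603107 → (1.3274, 2.5336).
With 95% confidence, each one-unit increase in daily light exposure is associated with a change of between 1.3274 and 2.5336 cm in plant height.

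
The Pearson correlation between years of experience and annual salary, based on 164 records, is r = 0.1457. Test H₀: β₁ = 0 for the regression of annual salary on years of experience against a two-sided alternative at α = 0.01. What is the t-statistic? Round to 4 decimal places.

t = r·√(n − 2)/√(1 − r²) = 0.1457·√162/√0.978772 = 1.8745.
df = n − 2 = 162.
Two-sided p ≈ 0.0627, which is ≥ 0.01, so fail to reject H₀.
The data do not give significant evidence of a linear association between years of experience and annual salary.

t = 1.8745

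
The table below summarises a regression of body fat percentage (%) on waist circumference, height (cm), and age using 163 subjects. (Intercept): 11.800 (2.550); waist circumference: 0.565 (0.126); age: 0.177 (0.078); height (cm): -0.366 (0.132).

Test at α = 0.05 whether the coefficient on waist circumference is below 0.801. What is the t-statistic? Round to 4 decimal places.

Read off: b = 0.565, SE = 0.126 for waist circumference.
H₀: β₁ = 0.801 vs H₁: β₁ < 0.801.
t = (0.565 − 0.801) / 0.126 = -1.8730.
df = n − k − 1 = 163 − 3 − 1 = 159.
One-sided p ≈ 0.0315, which is < 0.05, so reject H₀.
There is evidence that the true slope on waist circumference is below 0.801 % per unit, holding the other predictors fixed.

t = -1.8730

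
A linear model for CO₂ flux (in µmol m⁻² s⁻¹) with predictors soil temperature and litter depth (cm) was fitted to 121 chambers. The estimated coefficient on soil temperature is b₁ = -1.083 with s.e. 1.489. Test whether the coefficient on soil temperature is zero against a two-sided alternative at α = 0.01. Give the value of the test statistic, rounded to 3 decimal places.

t = -0.727

H₀: β₁ = 0 vs H₁: β₁ ≠ 0.
t = (b₁ − β₁⁰)/SE = -1.083 / 1.489 = -0.727.
df = n − k − 1 = 121 − 2 − 1 = 118.
Two-sided p ≈ 0.4685, which is ≥ 0.01, so fail to reject H₀.
The data do not give significant evidence of an association between soil temperature and CO₂ flux, after adjusting for the other predictors.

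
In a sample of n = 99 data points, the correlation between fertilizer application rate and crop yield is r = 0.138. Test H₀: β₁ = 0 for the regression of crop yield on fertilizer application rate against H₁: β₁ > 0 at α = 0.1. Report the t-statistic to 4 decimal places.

t = 1.3723

t = r·√(n − 2)/√(1 − r²) = 0.138·√97/√0.980956 = 1.3723.
df = n − 2 = 97.
One-sided p ≈ 0.0866, which is < 0.1, so reject H₀.
There is evidence of a linear association between fertilizer application rate and crop yield.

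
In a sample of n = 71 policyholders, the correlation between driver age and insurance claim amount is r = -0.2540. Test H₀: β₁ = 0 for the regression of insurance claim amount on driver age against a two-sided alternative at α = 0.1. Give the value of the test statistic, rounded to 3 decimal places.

t = -2.181

t = r·√(n − 2)/√(1 − r²) = -0.2540·√69/√0.935484 = -2.181.
df = n − 2 = 69.
Two-sided p ≈ 0.0326, which is < 0.1, so reject H₀.
There is evidence of a linear association between driver age and insurance claim amount.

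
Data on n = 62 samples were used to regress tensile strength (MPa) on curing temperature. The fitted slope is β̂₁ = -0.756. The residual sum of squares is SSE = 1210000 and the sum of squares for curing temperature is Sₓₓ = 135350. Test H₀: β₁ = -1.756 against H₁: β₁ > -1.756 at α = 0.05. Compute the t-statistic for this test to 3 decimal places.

t = 2.591

MSE = SSE/(n − 2) = 1210000/60 = 20166.7.
SE(β̂₁) = √(MSE/Sₓₓ) = √(20166.7/135350) = 0.386001.
t = (-0.756 − (-1.756)) / 0.386001 = 2.591.
df = n − 2 = 60.
One-sided p ≈ 0.0060, which is < 0.05, so reject H₀.
There is evidence that the true slope on curing temperature exceeds -1.756 MPa per unit.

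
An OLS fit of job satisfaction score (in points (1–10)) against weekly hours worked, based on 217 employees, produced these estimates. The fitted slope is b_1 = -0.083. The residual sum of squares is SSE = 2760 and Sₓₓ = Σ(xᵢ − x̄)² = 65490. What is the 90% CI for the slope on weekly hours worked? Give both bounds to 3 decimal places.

MSE = SSE/(n − 2) = 2760/215 = 12.8372.
SE(b_1) = √(MSE/Sₓₓ) = √(12.8372/65490) = 0.0140006.
df = n − 2 = 215.
t* = t_{0.05, 215} = 1.651972.
Margin = t* × SE = 1.651972 × 0.0140006 = 0.02313.
CI: -0.083 ± 0.02313 → (-0.106, -0.060).
With 90% confidence, each one-unit increase in weekly hours worked is associated with a change of between -0.106 and -0.060 points (1–10) in job satisfaction score.

(-0.106, -0.060)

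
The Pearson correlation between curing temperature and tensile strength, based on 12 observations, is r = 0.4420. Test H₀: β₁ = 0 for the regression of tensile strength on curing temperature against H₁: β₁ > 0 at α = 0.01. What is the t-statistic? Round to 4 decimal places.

t = r·√(n − 2)/√(1 − r²) = 0.4420·√10/√0.804636 = 1.5582.
df = n − 2 = 10.
One-sided p ≈ 0.0751, which is ≥ 0.01, so fail to reject H₀.
The data do not give significant evidence of a linear association between curing temperature and tensile strength.

t = 1.5582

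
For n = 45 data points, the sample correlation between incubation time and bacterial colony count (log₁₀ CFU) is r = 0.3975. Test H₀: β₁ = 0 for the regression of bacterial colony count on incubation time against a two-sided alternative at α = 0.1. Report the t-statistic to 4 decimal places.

t = r·√(n − 2)/√(1 − r²) = 0.3975·√43/√0.841994 = 2.8406.
df = n − 2 = 43.
Two-sided p ≈ 0.0069, which is < 0.1, so reject H₀.
There is evidence of a linear association between incubation time and bacterial colony count.

t = 2.8406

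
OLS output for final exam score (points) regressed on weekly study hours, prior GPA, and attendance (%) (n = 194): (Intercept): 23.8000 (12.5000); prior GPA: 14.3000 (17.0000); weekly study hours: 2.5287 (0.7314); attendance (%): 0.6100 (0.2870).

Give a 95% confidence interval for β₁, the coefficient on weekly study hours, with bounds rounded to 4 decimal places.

Read off: b = 2.5287, SE = 0.7314 for weekly study hours.
df = n − k − 1 = 194 − 3 − 1 = 190.
t* = t_{0.025, 190} = 1.972528.
Margin = t* × SE = 1.972528 × 0.7314 = 1.442707.
CI: 2.5287 ± 1.442707 → (1.0860, 3.9714).

(1.0860, 3.9714)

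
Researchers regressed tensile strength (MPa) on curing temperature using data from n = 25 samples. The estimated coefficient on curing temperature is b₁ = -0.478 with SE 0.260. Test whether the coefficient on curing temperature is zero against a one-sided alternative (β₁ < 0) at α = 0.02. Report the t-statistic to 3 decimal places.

t = -1.838

H₀: β₁ = 0 vs H₁: β₁ < 0.
t = (b₁ − β₁⁰)/SE = -0.478 / 0.260 = -1.838.
df = n − 2 = 25 − 2 = 23.
One-sided p ≈ 0.0395, which is ≥ 0.02, so fail to reject H₀.
The data do not give significant evidence that the true slope on curing temperature is negative.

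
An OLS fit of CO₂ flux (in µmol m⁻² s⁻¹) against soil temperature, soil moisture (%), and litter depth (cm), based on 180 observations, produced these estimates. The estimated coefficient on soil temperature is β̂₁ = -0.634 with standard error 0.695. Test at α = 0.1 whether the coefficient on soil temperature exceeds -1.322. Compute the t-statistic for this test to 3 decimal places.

H₀: β₁ = -1.322 vs H₁: β₁ > -1.322.
t = (β̂₁ − β₁⁰)/SE = (-0.634 − (-1.322)) / 0.695 = 0.990.
df = n − k − 1 = 180 − 3 − 1 = 176.
One-sided p ≈ 0.1618, which is ≥ 0.1, so fail to reject H₀.
The data do not give significant evidence that the true slope on soil temperature exceeds -1.322 µmol m⁻² s⁻¹ per unit, holding the other predictors fixed.

t = 0.990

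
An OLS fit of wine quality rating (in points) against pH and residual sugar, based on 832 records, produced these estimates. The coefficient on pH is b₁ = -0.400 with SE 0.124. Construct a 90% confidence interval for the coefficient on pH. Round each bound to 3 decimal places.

(-0.604, -0.196)

df = n − k − 1 = 832 − 2 − 1 = 829.
t* = t_{0.05, 829} = 1.646694.
Margin = t* × SE = 1.646694 × 0.124 = 0.20419.
CI: -0.400 ± 0.20419 → (-0.604, -0.196).
With 90% confidence, each one-unit increase in pH is associated with a change of between -0.604 and -0.196 points in wine quality rating, holding the other predictors fixed.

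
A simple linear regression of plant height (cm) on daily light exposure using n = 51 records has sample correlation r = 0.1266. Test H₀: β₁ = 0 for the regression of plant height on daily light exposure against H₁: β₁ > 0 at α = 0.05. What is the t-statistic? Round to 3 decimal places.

t = 0.893

t = r·√(n − 2)/√(1 − r²) = 0.1266·√49/√0.983972 = 0.893.
df = n − 2 = 49.
One-sided p ≈ 0.1880, which is ≥ 0.05, so fail to reject H₀.
The data do not give significant evidence of a linear association between daily light exposure and plant height.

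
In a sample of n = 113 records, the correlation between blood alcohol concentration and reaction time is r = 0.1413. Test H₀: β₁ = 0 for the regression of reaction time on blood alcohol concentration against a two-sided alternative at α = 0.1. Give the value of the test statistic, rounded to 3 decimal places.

t = r·√(n − 2)/√(1 − r²) = 0.1413·√111/√0.980034 = 1.504.
df = n − 2 = 111.
Two-sided p ≈ 0.1355, which is ≥ 0.1, so fail to reject H₀.
The data do not give significant evidence of a linear association between blood alcohol concentration and reaction time.

t = 1.504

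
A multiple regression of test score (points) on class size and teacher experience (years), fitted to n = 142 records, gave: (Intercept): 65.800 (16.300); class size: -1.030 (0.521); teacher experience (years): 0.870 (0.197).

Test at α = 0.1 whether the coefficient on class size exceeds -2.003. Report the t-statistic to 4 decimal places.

t = 1.8676

Read off: b = -1.030, SE = 0.521 for class size.
H₀: β₁ = -2.003 vs H₁: β₁ > -2.003.
t = (-1.030 − (-2.003)) / 0.521 = 1.8676.
df = n − k − 1 = 142 − 2 − 1 = 139.
One-sided p ≈ 0.0320, which is < 0.1, so reject H₀.
There is evidence that the true slope on class size exceeds -2.003 points per unit, holding the other predictors fixed.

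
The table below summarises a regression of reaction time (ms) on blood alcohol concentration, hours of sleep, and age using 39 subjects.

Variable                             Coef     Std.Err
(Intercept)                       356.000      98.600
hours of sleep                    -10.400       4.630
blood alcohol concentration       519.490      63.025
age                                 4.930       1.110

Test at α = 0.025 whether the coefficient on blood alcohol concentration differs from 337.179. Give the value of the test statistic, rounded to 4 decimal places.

Read off: b = 519.490, SE = 63.025 for blood alcohol concentration.
H₀: β₁ = 337.179 vs H₁: β₁ ≠ 337.179.
t = (519.490 − 337.179) / 63.025 = 2.8927.
df = n − k − 1 = 39 − 3 − 1 = 35.
Two-sided p ≈ 0.0065, which is < 0.025, so reject H₀.
There is evidence that the true slope on blood alcohol concentration differs from 337.179 ms per unit, holding the other predictors fixed.

t = 2.8927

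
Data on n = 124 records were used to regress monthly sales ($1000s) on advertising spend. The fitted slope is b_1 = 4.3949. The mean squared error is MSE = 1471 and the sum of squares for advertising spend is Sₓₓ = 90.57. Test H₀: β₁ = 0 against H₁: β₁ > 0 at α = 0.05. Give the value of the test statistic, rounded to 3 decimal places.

t = 1.091

SE(b_1) = √(MSE/Sₓₓ) = √(1471/90.57) = 4.03008.
t = 4.3949 / 4.03008 = 1.091.
df = n − 2 = 122.
One-sided p ≈ 0.1388, which is ≥ 0.05, so fail to reject H₀.
The data do not give significant evidence that the true slope on advertising spend is positive.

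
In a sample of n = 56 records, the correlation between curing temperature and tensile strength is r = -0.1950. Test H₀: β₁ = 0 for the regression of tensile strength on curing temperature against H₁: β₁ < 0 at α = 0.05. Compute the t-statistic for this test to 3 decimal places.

t = r·√(n − 2)/√(1 − r²) = -0.1950·√54/√0.961975 = -1.461.
df = n − 2 = 54.
One-sided p ≈ 0.0749, which is ≥ 0.05, so fail to reject H₀.
The data do not give significant evidence of a linear association between curing temperature and tensile strength.

t = -1.461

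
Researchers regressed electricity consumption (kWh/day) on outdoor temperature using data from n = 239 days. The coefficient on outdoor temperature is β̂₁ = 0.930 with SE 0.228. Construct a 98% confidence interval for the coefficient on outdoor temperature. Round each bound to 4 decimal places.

(0.3960, 1.4640)

df = n − 2 = 239 − 2 = 237.
t* = t_{0.01, 237} = 2.342185.
Margin = t* × SE = 2.342185 × 0.228 = 0.534018.
CI: 0.930 ± 0.534018 → (0.3960, 1.4640).
With 98% confidence, each one-unit increase in outdoor temperature is associated with a change of between 0.3960 and 1.4640 kWh/day in electricity consumption.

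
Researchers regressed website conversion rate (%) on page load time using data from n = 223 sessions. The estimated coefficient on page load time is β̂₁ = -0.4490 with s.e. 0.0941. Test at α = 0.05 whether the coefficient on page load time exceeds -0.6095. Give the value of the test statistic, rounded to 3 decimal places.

H₀: β₁ = -0.6095 vs H₁: β₁ > -0.6095.
t = (β̂₁ − β₁⁰)/SE = (-0.4490 − (-0.6095)) / 0.0941 = 1.706.
df = n − 2 = 223 − 2 = 221.
One-sided p ≈ 0.0447, which is < 0.05, so reject H₀.
There is evidence that the true slope on page load time exceeds -0.6095 % per unit.

t = 1.706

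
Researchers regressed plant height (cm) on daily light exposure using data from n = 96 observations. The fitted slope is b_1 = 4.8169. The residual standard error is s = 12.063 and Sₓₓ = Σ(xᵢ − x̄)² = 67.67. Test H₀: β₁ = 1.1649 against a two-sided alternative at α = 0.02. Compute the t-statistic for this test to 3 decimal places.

SE(b_1) = s/√Sₓₓ = 12.063/√67.67 = 1.46642.
t = (4.8169 − 1.1649) / 1.46642 = 2.490.
df = n − 2 = 94.
Two-sided p ≈ 0.0145, which is < 0.02, so reject H₀.
There is evidence that the true slope on daily light exposure differs from 1.1649 cm per unit.

t = 2.490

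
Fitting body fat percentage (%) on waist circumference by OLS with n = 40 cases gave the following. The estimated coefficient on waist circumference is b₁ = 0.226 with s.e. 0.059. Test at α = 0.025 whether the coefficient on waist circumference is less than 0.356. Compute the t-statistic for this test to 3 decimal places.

H₀: β₁ = 0.356 vs H₁: β₁ < 0.356.
t = (b₁ − β₁⁰)/SE = (0.226 − 0.356) / 0.059 = -2.203.
df = n − 2 = 40 − 2 = 38.
One-sided p ≈ 0.0169, which is < 0.025, so reject H₀.
There is evidence that the true slope on waist circumference is below 0.356 % per unit.

t = -2.203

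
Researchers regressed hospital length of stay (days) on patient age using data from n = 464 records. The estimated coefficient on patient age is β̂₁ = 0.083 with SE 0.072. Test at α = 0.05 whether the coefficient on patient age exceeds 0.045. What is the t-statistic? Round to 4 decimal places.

H₀: β₁ = 0.045 vs H₁: β₁ > 0.045.
t = (β̂₁ − β₁⁰)/SE = (0.083 − 0.045) / 0.072 = 0.5278.
df = n − 2 = 464 − 2 = 462.
One-sided p ≈ 0.2990, which is ≥ 0.05, so fail to reject H₀.
The data do not give significant evidence that the true slope on patient age exceeds 0.045 days per unit.

t = 0.5278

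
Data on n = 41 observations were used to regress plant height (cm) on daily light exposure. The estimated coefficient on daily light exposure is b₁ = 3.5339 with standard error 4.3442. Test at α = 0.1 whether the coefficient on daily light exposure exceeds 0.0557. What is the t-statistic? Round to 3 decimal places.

t = 0.801

H₀: β₁ = 0.0557 vs H₁: β₁ > 0.0557.
t = (b₁ − β₁⁰)/SE = (3.5339 − 0.0557) / 4.3442 = 0.801.
df = n − 2 = 41 − 2 = 39.
One-sided p ≈ 0.2141, which is ≥ 0.1, so fail to reject H₀.
The data do not give significant evidence that the true slope on daily light exposure exceeds 0.0557 cm per unit.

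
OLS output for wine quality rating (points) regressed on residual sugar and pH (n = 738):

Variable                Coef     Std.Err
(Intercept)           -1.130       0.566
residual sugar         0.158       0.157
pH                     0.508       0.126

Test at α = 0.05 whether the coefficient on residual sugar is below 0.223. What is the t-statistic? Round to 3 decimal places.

t = -0.414

Read off: b = 0.158, SE = 0.157 for residual sugar.
H₀: β₁ = 0.223 vs H₁: β₁ < 0.223.
t = (0.158 − 0.223) / 0.157 = -0.414.
df = n − k − 1 = 738 − 2 − 1 = 735.
One-sided p ≈ 0.3395, which is ≥ 0.05, so fail to reject H₀.
The data do not give significant evidence that the true slope on residual sugar is below 0.223 points per unit, holding the other predictors fixed.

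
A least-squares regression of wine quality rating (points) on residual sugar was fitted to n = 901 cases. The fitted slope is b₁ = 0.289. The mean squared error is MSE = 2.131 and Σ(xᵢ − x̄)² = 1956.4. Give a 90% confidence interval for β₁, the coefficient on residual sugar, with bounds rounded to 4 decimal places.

SE(b₁) = √(MSE/Sₓₓ) = √(2.131/1956.4) = 0.0330037.
df = n − 2 = 899.
t* = t_{0.05, 899} = 1.64655.
Margin = t* × SE = 1.64655 × 0.0330037 = 0.054342.
CI: 0.289 ± 0.054342 → (0.2347, 0.3433).
With 90% confidence, each one-unit increase in residual sugar is associated with a change of between 0.2347 and 0.3433 points in wine quality rating.

(0.2347, 0.3433)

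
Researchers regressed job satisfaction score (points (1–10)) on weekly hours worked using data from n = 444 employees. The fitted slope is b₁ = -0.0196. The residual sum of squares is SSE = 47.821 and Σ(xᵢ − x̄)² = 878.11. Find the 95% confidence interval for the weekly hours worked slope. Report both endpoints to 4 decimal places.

(-0.0414, 0.0022)

MSE = SSE/(n − 2) = 47.821/442 = 0.108192.
SE(b₁) = √(MSE/Sₓₓ) = √(0.108192/878.11) = 0.0111.
df = n − 2 = 442.
t* = t_{0.025, 442} = 1.965346.
Margin = t* × SE = 1.965346 × 0.0111 = 0.021815.
CI: -0.0196 ± 0.021815 → (-0.0414, 0.0022).
With 95% confidence, each one-unit increase in weekly hours worked is associated with a change of between -0.0414 and 0.0022 points (1–10) in job satisfaction score.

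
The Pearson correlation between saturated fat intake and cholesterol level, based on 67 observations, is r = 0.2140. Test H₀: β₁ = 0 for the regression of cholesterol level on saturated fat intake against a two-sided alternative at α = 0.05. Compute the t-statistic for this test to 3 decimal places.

t = r·√(n − 2)/√(1 − r²) = 0.2140·√65/√0.954204 = 1.766.
df = n − 2 = 65.
Two-sided p ≈ 0.0821, which is ≥ 0.05, so fail to reject H₀.
The data do not give significant evidence of a linear association between saturated fat intake and cholesterol level.

t = 1.766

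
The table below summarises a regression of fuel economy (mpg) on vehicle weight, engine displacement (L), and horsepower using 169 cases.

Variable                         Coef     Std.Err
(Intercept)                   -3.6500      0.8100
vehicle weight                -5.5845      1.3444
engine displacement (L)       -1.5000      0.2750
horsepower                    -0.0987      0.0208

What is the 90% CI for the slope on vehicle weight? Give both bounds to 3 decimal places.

(-7.808, -3.361)

Read off: b = -5.5845, SE = 1.3444 for vehicle weight.
df = n − k − 1 = 169 − 3 − 1 = 165.
t* = t_{0.05, 165} = 1.654141.
Margin = t* × SE = 1.654141 × 1.3444 = 2.22383.
CI: -5.5845 ± 2.22383 → (-7.808, -3.361).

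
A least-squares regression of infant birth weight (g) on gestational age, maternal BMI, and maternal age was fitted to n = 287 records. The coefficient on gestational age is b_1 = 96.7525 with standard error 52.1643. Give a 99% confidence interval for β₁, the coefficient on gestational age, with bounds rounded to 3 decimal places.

df = n − k − 1 = 287 − 3 − 1 = 283.
t* = t_{0.005, 283} = 2.593313.
Margin = t* × SE = 2.593313 × 52.1643 = 135.27836.
CI: 96.7525 ± 135.27836 → (-38.526, 232.031).
With 99% confidence, each one-unit increase in gestational age is associated with a change of between -38.526 and 232.031 g in infant birth weight, holding the other predictors fixed.

(-38.526, 232.031)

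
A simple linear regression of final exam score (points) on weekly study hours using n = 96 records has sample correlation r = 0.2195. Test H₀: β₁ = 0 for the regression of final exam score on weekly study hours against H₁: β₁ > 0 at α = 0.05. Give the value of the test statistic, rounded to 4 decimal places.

t = 2.1813

t = r·√(n − 2)/√(1 − r²) = 0.2195·√94/√0.95182 = 2.1813.
df = n − 2 = 94.
One-sided p ≈ 0.0158, which is < 0.05, so reject H₀.
There is evidence of a linear association between weekly study hours and final exam score.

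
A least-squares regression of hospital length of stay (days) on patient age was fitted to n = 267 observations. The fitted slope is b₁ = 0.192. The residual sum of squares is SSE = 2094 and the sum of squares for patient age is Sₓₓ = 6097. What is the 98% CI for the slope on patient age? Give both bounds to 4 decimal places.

MSE = SSE/(n − 2) = 2094/265 = 7.90189.
SE(b₁) = √(MSE/Sₓₓ) = √(7.90189/6097) = 0.0360004.
df = n − 2 = 265.
t* = t_{0.01, 265} = 2.340502.
Margin = t* × SE = 2.340502 × 0.0360004 = 0.084259.
CI: 0.192 ± 0.084259 → (0.1077, 0.2763).
With 98% confidence, each one-unit increase in patient age is associated with a change of between 0.1077 and 0.2763 days in hospital length of stay.

(0.1077, 0.2763)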